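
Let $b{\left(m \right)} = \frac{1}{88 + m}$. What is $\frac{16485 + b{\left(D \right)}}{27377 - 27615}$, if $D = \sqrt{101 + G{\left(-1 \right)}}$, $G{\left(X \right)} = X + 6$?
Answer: $- \frac{62956259}{908922} + \frac{\sqrt{106}}{1817844} \approx -69.265$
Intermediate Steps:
$G{\left(X \right)} = 6 + X$
$D = \sqrt{106}$ ($D = \sqrt{101 + \left(6 - 1\right)} = \sqrt{101 + 5} = \sqrt{106} \approx 10.296$)
$\frac{16485 + b{\left(D \right)}}{27377 - 27615} = \frac{16485 + \frac{1}{88 + \sqrt{106}}}{27377 - 27615} = \frac{16485 + \frac{1}{88 + \sqrt{106}}}{-238} = \left(16485 + \frac{1}{88 + \sqrt{106}}\right) \left(- \frac{1}{238}\right) = - \frac{2355}{34} - \frac{1}{238 \left(88 + \sqrt{106}\right)}$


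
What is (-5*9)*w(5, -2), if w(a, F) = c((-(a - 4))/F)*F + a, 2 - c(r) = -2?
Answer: 135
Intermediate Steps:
c(r) = 4 (c(r) = 2 - 1*(-2) = 2 + 2 = 4)
w(a, F) = a + 4*F (w(a, F) = 4*F + a = a + 4*F)
(-5*9)*w(5, -2) = (-5*9)*(5 + 4*(-2)) = -45*(5 - 8) = -45*(-3) = 135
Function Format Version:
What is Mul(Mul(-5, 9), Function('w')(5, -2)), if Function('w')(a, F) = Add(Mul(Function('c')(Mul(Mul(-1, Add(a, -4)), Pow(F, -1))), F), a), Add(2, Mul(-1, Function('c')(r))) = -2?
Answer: 135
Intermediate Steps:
Function('c')(r) = 4 (Function('c')(r) = Add(2, Mul(-1, -2)) = Add(2, 2) = 4)
Function('w')(a, F) = Add(a, Mul(4, F)) (Function('w')(a, F) = Add(Mul(4, F), a) = Add(a, Mul(4, F)))
Mul(Mul(-5, 9), Function('w')(5, -2)) = Mul(Mul(-5, 9), Add(5, Mul(4, -2))) = Mul(-45, Add(5, -8)) = Mul(-45, -3) = 135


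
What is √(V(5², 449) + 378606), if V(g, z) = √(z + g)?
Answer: √(378606 + √474) ≈ 615.33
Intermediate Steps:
V(g, z) = √(g + z)
√(V(5², 449) + 378606) = √(√(5² + 449) + 378606) = √(√(25 + 449) + 378606) = √(√474 + 378606) = √(378606 + √474)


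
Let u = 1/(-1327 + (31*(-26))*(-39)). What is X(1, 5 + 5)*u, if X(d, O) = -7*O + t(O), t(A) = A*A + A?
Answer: 40/30107 ≈ 0.0013286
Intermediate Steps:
t(A) = A + A² (t(A) = A² + A = A + A²)
X(d, O) = -7*O + O*(1 + O)
u = 1/30107 (u = 1/(-1327 - 806*(-39)) = 1/(-1327 + 31434) = 1/30107 ≈ 3.3215e-5)
X(1, 5 + 5)*u = ((5 + 5)*(-6 + (5 + 5)))*(1/30107) = (10*(-6 + 10))*(1/30107) = (10*4)*(1/30107) = 40*(1/30107) = 40/30107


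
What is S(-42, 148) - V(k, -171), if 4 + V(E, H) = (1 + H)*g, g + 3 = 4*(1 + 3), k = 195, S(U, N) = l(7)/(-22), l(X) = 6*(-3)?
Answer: 24363/11 ≈ 2214.8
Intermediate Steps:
l(X) = -18
S(U, N) = 9/11 (S(U, N) = -18/(-22) = -18*(-1/22) = 9/11)
g = 13 (g = -3 + 4*(1 + 3) = -3 + 4*4 = -3 + 16 = 13)
V(E, H) = 9 + 13*H (V(E, H) = -4 + (1 + H)*13 = -4 + (13 + 13*H) = 9 + 13*H)
S(-42, 148) - V(k, -171) = 9/11 - (9 + 13*(-171)) = 9/11 - (9 - 2223) = 9/11 - 1*(-2214) = 9/11 + 2214 = 24363/11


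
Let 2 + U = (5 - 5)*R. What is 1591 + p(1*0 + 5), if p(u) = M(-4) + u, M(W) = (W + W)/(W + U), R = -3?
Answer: 4792/3 ≈ 1597.3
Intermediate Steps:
U = -2 (U = -2 + (5 - 5)*(-3) = -2 + 0*(-3) = -2 + 0 = -2)
M(W) = 2*W/(-2 + W) (M(W) = (W + W)/(W - 2) = (2*W)/(-2 + W) = 2*W/(-2 + W))
p(u) = 4/3 + u (p(u) = 2*(-4)/(-2 - 4) + u = 2*(-4)/(-6) + u = 2*(-4)*(-⅙) + u = 4/3 + u)
1591 + p(1*0 + 5) = 1591 + (4/3 + (1*0 + 5)) = 1591 + (4/3 + (0 + 5)) = 1591 + (4/3 + 5) = 1591 + 19/3 = 4792/3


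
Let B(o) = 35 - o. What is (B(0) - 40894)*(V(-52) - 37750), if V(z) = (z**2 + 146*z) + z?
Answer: 1744270710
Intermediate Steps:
V(z) = z**2 + 147*z
(B(0) - 40894)*(V(-52) - 37750) = ((35 - 1*0) - 40894)*(-52*(147 - 52) - 37750) = ((35 + 0) - 40894)*(-52*95 - 37750) = (35 - 40894)*(-4940 - 37750) = -40859*(-42690) = 1744270710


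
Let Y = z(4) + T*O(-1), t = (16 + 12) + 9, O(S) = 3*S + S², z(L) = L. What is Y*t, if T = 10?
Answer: -592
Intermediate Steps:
O(S) = S² + 3*S
t = 37 (t = 28 + 9 = 37)
Y = -16 (Y = 4 + 10*(-(3 - 1)) = 4 + 10*(-1*2) = 4 + 10*(-2) = 4 - 20 = -16)
Y*t = -16*37 = -592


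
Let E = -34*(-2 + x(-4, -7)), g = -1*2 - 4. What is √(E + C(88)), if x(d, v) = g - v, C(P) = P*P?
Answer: √7778 ≈ 88.193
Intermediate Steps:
C(P) = P²
g = -6 (g = -2 - 4 = -6)
x(d, v) = -6 - v
E = 34 (E = -34*(-2 + (-6 - 1*(-7))) = -34*(-2 + (-6 + 7)) = -34*(-2 + 1) = -34*(-1) = 34)
√(E + C(88)) = √(34 + 88²) = √(34 + 7744) = √7778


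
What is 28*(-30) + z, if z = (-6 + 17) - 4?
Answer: -833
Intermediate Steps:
z = 7 (z = 11 - 4 = 7)
28*(-30) + z = 28*(-30) + 7 = -840 + 7 = -833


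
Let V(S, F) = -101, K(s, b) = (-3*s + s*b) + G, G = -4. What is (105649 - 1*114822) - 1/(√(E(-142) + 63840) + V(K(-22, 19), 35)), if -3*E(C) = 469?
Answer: -1471789807/160448 - 7*√11697/160448 ≈ -9173.0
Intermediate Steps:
E(C) = -469/3 (E(C) = -⅓*469 = -469/3)
K(s, b) = -4 - 3*s + b*s (K(s, b) = (-3*s + s*b) - 4 = (-3*s + b*s) - 4 = -4 - 3*s + b*s)
(105649 - 1*114822) - 1/(√(E(-142) + 63840) + V(K(-22, 19), 35)) = (105649 - 1*114822) - 1/(√(-469/3 + 63840) - 101) = (105649 - 114822) - 1/(√(191051/3) - 101) = -9173 - 1/(7*√11697/3 - 101) = -9173 - 1/(-101 + 7*√11697/3)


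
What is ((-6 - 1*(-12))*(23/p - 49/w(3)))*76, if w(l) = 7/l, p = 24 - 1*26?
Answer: -14820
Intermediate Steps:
p = -2 (p = 24 - 26 = -2)
((-6 - 1*(-12))*(23/p - 49/w(3)))*76 = ((-6 - 1*(-12))*(23/(-2) - 49/(7/3)))*76 = ((-6 + 12)*(23*(-½) - 49/(7*(⅓))))*76 = (6*(-23/2 - 49/7/3))*76 = (6*(-23/2 - 49*3/7))*76 = (6*(-23/2 - 21))*76 = (6*(-65/2))*76 = -195*76 = -14820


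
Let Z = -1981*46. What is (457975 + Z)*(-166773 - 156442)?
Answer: -118571099535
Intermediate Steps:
Z = -91126
(457975 + Z)*(-166773 - 156442) = (457975 - 91126)*(-166773 - 156442) = 366849*(-323215) = -118571099535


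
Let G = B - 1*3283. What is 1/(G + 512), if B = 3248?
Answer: 1/477 ≈ 0.0020964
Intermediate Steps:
G = -35 (G = 3248 - 1*3283 = 3248 - 3283 = -35)
1/(G + 512) = 1/(-35 + 512) = 1/477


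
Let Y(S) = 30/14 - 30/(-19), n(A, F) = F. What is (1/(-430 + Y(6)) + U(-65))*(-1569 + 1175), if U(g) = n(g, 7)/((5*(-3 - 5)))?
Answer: 15846089/226780 ≈ 69.874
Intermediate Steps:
Y(S) = 495/133 (Y(S) = 30*(1/14) - 30*(-1/19) = 15/7 + 30/19 = 495/133)
U(g) = -7/40 (U(g) = 7/((5*(-3 - 5))) = 7/((5*(-8))) = 7/(-40) = 7*(-1/40) = -7/40)
(1/(-430 + Y(6)) + U(-65))*(-1569 + 1175) = (1/(-430 + 495/133) - 7/40)*(-1569 + 1175) = (1/(-56695/133) - 7/40)*(-394) = (-133/56695 - 7/40)*(-394) = -80437/453560*(-394) = 15846089/226780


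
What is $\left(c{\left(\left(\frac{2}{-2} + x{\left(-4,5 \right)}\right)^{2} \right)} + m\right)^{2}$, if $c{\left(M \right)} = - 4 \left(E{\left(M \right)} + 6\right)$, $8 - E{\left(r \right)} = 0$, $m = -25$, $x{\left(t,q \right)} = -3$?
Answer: $6561$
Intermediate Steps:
$E{\left(r \right)} = 8$ ($E{\left(r \right)} = 8 - 0 = 8 + 0 = 8$)
$c{\left(M \right)} = -56$ ($c{\left(M \right)} = - 4 \left(8 + 6\right) = \left(-4\right) 14 = -56$)
$\left(c{\left(\left(\frac{2}{-2} + x{\left(-4,5 \right)}\right)^{2} \right)} + m\right)^{2} = \left(-56 - 25\right)^{2} = \left(-81\right)^{2} = 6561$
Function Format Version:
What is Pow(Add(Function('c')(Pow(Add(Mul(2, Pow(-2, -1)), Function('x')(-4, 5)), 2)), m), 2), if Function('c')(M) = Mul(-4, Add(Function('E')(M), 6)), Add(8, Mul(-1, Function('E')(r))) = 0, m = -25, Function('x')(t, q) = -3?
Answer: 6561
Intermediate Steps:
Function('E')(r) = 8 (Function('E')(r) = Add(8, Mul(-1, 0)) = Add(8, 0) = 8)
Function('c')(M) = -56 (Function('c')(M) = Mul(-4, Add(8, 6)) = Mul(-4, 14) = -56)
Pow(Add(Function('c')(Pow(Add(Mul(2, Pow(-2, -1)), Function('x')(-4, 5)), 2)), m), 2) = Pow(Add(-56, -25), 2) = Pow(-81, 2) = 6561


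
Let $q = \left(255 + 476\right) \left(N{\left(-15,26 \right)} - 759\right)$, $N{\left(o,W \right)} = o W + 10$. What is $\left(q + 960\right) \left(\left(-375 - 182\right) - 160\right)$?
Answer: $596292333$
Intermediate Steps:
$N{\left(o,W \right)} = 10 + W o$ ($N{\left(o,W \right)} = W o + 10 = 10 + W o$)
$q = -832609$ ($q = \left(255 + 476\right) \left(\left(10 + 26 \left(-15\right)\right) - 759\right) = 731 \left(\left(10 - 390\right) - 759\right) = 731 \left(-380 - 759\right) = 731 \left(-1139\right) = -832609$)
$\left(q + 960\right) \left(\left(-375 - 182\right) - 160\right) = \left(-832609 + 960\right) \left(\left(-375 - 182\right) - 160\right) = - 831649 \left(-557 - 160\right) = \left(-831649\right) \left(-717\right) = 596292333$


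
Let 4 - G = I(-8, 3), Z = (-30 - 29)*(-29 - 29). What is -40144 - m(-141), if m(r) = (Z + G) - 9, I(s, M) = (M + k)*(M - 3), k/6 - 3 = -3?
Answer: -43561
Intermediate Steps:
k = 0 (k = 18 + 6*(-3) = 18 - 18 = 0)
Z = 3422 (Z = -59*(-58) = 3422)
I(s, M) = M*(-3 + M) (I(s, M) = (M + 0)*(M - 3) = M*(-3 + M))
G = 4 (G = 4 - 3*(-3 + 3) = 4 - 3*0 = 4 - 1*0 = 4 + 0 = 4)
m(r) = 3417 (m(r) = (3422 + 4) - 9 = 3426 - 9 = 3417)
-40144 - m(-141) = -40144 - 1*3417 = -40144 - 3417 = -43561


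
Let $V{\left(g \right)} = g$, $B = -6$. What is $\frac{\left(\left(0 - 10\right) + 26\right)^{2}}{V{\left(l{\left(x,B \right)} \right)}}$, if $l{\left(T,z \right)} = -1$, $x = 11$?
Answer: $-256$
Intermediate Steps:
$\frac{\left(\left(0 - 10\right) + 26\right)^{2}}{V{\left(l{\left(x,B \right)} \right)}} = \frac{\left(\left(0 - 10\right) + 26\right)^{2}}{-1} = \left(\left(0 - 10\right) + 26\right)^{2} \left(-1\right) = \left(-10 + 26\right)^{2} \left(-1\right) = 16^{2} \left(-1\right) = 256 \left(-1\right) = -256$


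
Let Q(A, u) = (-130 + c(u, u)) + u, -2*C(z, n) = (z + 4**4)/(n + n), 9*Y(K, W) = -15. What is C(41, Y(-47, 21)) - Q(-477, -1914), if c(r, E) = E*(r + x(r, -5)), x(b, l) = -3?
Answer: -73340989/20 ≈ -3.6670e+6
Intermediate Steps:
Y(K, W) = -5/3 (Y(K, W) = (1/9)*(-15) = -5/3)
c(r, E) = E*(-3 + r) (c(r, E) = E*(r - 3) = E*(-3 + r))
C(z, n) = -(256 + z)/(4*n) (C(z, n) = -(z + 4**4)/(2*(n + n)) = -(z + 256)/(2*(2*n)) = -(256 + z)*1/(2*n)/2 = -(256 + z)/(4*n))
Q(A, u) = -130 + u + u*(-3 + u) (Q(A, u) = (-130 + u*(-3 + u)) + u = -130 + u + u*(-3 + u))
C(41, Y(-47, 21)) - Q(-477, -1914) = (-256 - 1*41)/(4*(-5/3)) - (-130 - 1914 - 1914*(-3 - 1914)) = (1/4)*(-3/5)*(-256 - 41) - (-130 - 1914 - 1914*(-1917)) = (1/4)*(-3/5)*(-297) - (-130 - 1914 + 3669138) = 891/20 - 1*3667094 = 891/20 - 3667094 = -73340989/20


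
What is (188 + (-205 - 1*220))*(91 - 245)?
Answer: 36498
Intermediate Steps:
(188 + (-205 - 1*220))*(91 - 245) = (188 + (-205 - 220))*(-154) = (188 - 425)*(-154) = -237*(-154) = 36498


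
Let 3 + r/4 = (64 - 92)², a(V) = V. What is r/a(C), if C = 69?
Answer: 3124/69 ≈ 45.275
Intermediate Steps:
r = 3124 (r = -12 + 4*(64 - 92)² = -12 + 4*(-28)² = -12 + 4*784 = -12 + 3136 = 3124)
r/a(C) = 3124/69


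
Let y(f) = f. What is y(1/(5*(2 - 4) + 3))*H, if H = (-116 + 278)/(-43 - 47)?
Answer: 9/35 ≈ 0.25714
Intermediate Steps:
H = -9/5 (H = 162/(-90) = 162*(-1/90) = -9/5 ≈ -1.8000)
y(1/(5*(2 - 4) + 3))*H = -9/5/(5*(2 - 4) + 3) = -9/5/(5*(-2) + 3) = -9/5/(-10 + 3) = -9/5/(-7) = -1/7*(-9/5) = 9/35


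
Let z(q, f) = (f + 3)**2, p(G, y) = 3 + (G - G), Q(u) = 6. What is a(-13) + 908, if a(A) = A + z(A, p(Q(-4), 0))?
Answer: 931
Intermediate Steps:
p(G, y) = 3 (p(G, y) = 3 + 0 = 3)
z(q, f) = (3 + f)**2
a(A) = 36 + A (a(A) = A + (3 + 3)**2 = A + 6**2 = A + 36 = 36 + A)
a(-13) + 908 = (36 - 13) + 908 = 23 + 908 = 931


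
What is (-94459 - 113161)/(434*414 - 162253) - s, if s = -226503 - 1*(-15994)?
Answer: 523927241/2489 ≈ 2.1050e+5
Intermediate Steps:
s = -210509 (s = -226503 + 15994 = -210509)
(-94459 - 113161)/(434*414 - 162253) - s = (-94459 - 113161)/(434*414 - 162253) - 1*(-210509) = -207620/(179676 - 162253) + 210509 = -207620/17423 + 210509 = -207620*1/17423 + 210509 = -29660/2489 + 210509 = 523927241/2489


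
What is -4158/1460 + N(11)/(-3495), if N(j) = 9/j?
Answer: -1065783/374198 ≈ -2.8482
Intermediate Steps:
-4158/1460 + N(11)/(-3495) = -4158/1460 + (9/11)/(-3495) = -4158*1/1460 + (9*(1/11))*(-1/3495) = -2079/730 + (9/11)*(-1/3495) = -2079/730 - 3/12815 = -1065783/374198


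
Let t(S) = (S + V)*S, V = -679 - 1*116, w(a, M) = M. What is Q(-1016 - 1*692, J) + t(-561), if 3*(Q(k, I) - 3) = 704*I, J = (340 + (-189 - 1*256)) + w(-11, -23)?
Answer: 2192045/3 ≈ 7.3068e+5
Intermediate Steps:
V = -795 (V = -679 - 116 = -795)
J = -128 (J = (340 + (-189 - 1*256)) - 23 = (340 + (-189 - 256)) - 23 = (340 - 445) - 23 = -105 - 23 = -128)
Q(k, I) = 3 + 704*I/3 (Q(k, I) = 3 + (704*I)/3 = 3 + 704*I/3)
t(S) = S*(-795 + S) (t(S) = (S - 795)*S = (-795 + S)*S = S*(-795 + S))
Q(-1016 - 1*692, J) + t(-561) = (3 + (704/3)*(-128)) - 561*(-795 - 561) = (3 - 90112/3) - 561*(-1356) = -90103/3 + 760716 = 2192045/3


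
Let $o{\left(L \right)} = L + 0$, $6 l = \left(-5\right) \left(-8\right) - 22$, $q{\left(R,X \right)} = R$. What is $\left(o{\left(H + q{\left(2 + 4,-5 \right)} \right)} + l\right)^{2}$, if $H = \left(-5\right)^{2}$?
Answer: $1156$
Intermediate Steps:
$l = 3$ ($l = \frac{\left(-5\right) \left(-8\right) - 22}{6} = \frac{40 - 22}{6} = \frac{1}{6} \cdot 18 = 3$)
$H = 25$
$o{\left(L \right)} = L$
$\left(o{\left(H + q{\left(2 + 4,-5 \right)} \right)} + l\right)^{2} = \left(\left(25 + \left(2 + 4\right)\right) + 3\right)^{2} = \left(\left(25 + 6\right) + 3\right)^{2} = \left(31 + 3\right)^{2} = 34^{2} = 1156$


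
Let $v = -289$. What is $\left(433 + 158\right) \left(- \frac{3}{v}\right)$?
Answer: $\frac{1773}{289} \approx 6.1349$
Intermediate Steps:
$\left(433 + 158\right) \left(- \frac{3}{v}\right) = \left(433 + 158\right) \left(- \frac{3}{-289}\right) = 591 \left(\left(-3\right) \left(- \frac{1}{289}\right)\right) = 591 \cdot \frac{3}{289} = \frac{1773}{289}$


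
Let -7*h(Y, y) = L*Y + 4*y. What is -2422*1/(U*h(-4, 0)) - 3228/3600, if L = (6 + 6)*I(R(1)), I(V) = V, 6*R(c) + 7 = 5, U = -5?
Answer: -127693/600 ≈ -212.82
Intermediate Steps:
R(c) = -⅓ (R(c) = -7/6 + (⅙)*5 = -7/6 + ⅚ = -⅓)
L = -4 (L = (6 + 6)*(-⅓) = 12*(-⅓) = -4)
h(Y, y) = -4*y/7 + 4*Y/7 (h(Y, y) = -(-4*Y + 4*y)/7 = -4*y/7 + 4*Y/7)
-2422*1/(U*h(-4, 0)) - 3228/3600 = -2422*(-1/(5*(-4/7*0 + (4/7)*(-4)))) - 3228/3600 = -2422*(-1/(5*(0 - 16/7))) - 3228*1/3600 = -2422/((-5*(-16/7))) - 269/300 = -2422/80/7 - 269/300 = -2422*7/80 - 269/300 = -8477/40 - 269/300 = -127693/600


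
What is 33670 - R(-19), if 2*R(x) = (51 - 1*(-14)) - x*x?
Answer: 33818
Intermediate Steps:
R(x) = 65/2 - x**2/2 (R(x) = ((51 - 1*(-14)) - x*x)/2 = ((51 + 14) - x**2)/2 = (65 - x**2)/2 = 65/2 - x**2/2)
33670 - R(-19) = 33670 - (65/2 - 1/2*(-19)**2) = 33670 - (65/2 - 1/2*361) = 33670 - (65/2 - 361/2) = 33670 - 1*(-148) = 33670 + 148 = 33818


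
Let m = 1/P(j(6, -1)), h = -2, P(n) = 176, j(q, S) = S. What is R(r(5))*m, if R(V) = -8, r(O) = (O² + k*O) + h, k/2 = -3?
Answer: -1/22 ≈ -0.045455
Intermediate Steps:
k = -6 (k = 2*(-3) = -6)
r(O) = -2 + O² - 6*O (r(O) = (O² - 6*O) - 2 = -2 + O² - 6*O)
m = 1/176 ≈ 0.0056818
R(r(5))*m = -8*1/176 = -1/22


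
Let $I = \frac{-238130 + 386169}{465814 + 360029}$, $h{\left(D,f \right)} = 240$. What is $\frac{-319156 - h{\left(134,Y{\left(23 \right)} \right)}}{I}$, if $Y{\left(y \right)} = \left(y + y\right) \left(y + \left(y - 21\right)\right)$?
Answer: $- \frac{263770950828}{148039} \approx -1.7818 \cdot 10^{6}$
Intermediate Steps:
$Y{\left(y \right)} = 2 y \left(-21 + 2 y\right)$ ($Y{\left(y \right)} = 2 y \left(y + \left(-21 + y\right)\right) = 2 y \left(-21 + 2 y\right)$)
$I = \frac{148039}{825843} \approx 0.17926$
$\frac{-319156 - h{\left(134,Y{\left(23 \right)} \right)}}{I} = \frac{-319156 - 240}{\frac{148039}{825843}} = \left(-319156 - 240\right) \frac{825843}{148039} = \left(-319396\right) \frac{825843}{148039} = - \frac{263770950828}{148039}$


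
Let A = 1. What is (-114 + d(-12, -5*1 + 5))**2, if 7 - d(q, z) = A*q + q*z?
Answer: 9025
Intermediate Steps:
d(q, z) = 7 - q - q*z (d(q, z) = 7 - (1*q + q*z) = 7 - (q + q*z) = 7 + (-q - q*z) = 7 - q - q*z)
(-114 + d(-12, -5*1 + 5))**2 = (-114 + (7 - 1*(-12) - 1*(-12)*(-5*1 + 5)))**2 = (-114 + (7 + 12 - 1*(-12)*(-5 + 5)))**2 = (-114 + (7 + 12 - 1*(-12)*0))**2 = (-114 + (7 + 12 + 0))**2 = (-114 + 19)**2 = (-95)**2 = 9025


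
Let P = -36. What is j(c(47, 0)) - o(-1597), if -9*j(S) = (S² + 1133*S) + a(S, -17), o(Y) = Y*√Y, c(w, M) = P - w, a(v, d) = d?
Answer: 87167/9 + 1597*I*√1597 ≈ 9685.2 + 63820.0*I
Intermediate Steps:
c(w, M) = -36 - w
o(Y) = Y^(3/2)
j(S) = 17/9 - 1133*S/9 - S²/9 (j(S) = -((S² + 1133*S) - 17)/9 = -(-17 + S² + 1133*S)/9 = 17/9 - 1133*S/9 - S²/9)
j(c(47, 0)) - o(-1597) = (17/9 - 1133*(-36 - 1*47)/9 - (-36 - 1*47)²/9) - (-1597)^(3/2) = (17/9 - 1133*(-36 - 47)/9 - (-36 - 47)²/9) - (-1597)*I*√1597 = (17/9 - 1133/9*(-83) - ⅑*(-83)²) + 1597*I*√1597 = (17/9 + 94039/9 - ⅑*6889) + 1597*I*√1597 = (17/9 + 94039/9 - 6889/9) + 1597*I*√1597 = 87167/9 + 1597*I*√1597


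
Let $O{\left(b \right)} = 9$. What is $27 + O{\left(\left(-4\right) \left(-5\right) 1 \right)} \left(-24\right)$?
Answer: $-189$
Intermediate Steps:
$27 + O{\left(\left(-4\right) \left(-5\right) 1 \right)} \left(-24\right) = 27 + 9 \left(-24\right) = 27 - 216 = -189$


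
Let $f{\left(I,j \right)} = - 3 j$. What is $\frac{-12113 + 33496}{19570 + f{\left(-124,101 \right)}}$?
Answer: $\frac{21383}{19267} \approx 1.1098$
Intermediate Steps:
$\frac{-12113 + 33496}{19570 + f{\left(-124,101 \right)}} = \frac{-12113 + 33496}{19570 - 303} = \frac{21383}{19570 - 303} = \frac{21383}{19267}$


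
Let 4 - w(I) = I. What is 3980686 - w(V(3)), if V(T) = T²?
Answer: 3980691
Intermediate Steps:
w(I) = 4 - I
3980686 - w(V(3)) = 3980686 - (4 - 1*3²) = 3980686 - (4 - 1*9) = 3980686 - (4 - 9) = 3980686 - 1*(-5) = 3980686 + 5 = 3980691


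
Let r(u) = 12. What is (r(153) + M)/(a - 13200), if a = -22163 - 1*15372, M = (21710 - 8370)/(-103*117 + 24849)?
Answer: -83458/324653265 ≈ -0.00025707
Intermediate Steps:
M = 6670/6399 (M = 13340/(-12051 + 24849) = 13340/12798 = 13340*(1/12798) = 6670/6399 ≈ 1.0424)
a = -37535 (a = -22163 - 15372 = -37535)
(r(153) + M)/(a - 13200) = (12 + 6670/6399)/(-37535 - 13200) = (83458/6399)/(-50735) = (83458/6399)*(-1/50735) = -83458/324653265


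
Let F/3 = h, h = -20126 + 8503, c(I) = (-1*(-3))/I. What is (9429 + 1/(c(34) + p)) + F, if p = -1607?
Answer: -1389914434/54635 ≈ -25440.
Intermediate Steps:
c(I) = 3/I
h = -11623
F = -34869 (F = 3*(-11623) = -34869)
(9429 + 1/(c(34) + p)) + F = (9429 + 1/(3/34 - 1607)) - 34869 = (9429 + 1/(-54635/34)) - 34869 = (9429 - 34/54635) - 34869 = 515153381/54635 - 34869 = -1389914434/54635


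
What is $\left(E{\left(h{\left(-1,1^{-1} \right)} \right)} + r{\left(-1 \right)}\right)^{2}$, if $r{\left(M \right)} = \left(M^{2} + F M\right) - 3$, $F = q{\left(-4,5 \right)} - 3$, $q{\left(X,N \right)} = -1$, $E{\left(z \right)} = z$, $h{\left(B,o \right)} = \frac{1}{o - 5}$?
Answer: $\frac{49}{16} \approx 3.0625$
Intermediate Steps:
$h{\left(B,o \right)} = \frac{1}{-5 + o}$
$F = -4$ ($F = -1 - 3 = -4$)
$r{\left(M \right)} = -3 + M^{2} - 4 M$ ($r{\left(M \right)} = \left(M^{2} - 4 M\right) - 3 = -3 + M^{2} - 4 M$)
$\left(E{\left(h{\left(-1,1^{-1} \right)} \right)} + r{\left(-1 \right)}\right)^{2} = \left(\frac{1}{-5 + 1^{-1}} - \left(-1 - 1\right)\right)^{2} = \left(\frac{1}{-5 + 1} + \left(-3 + 1 + 4\right)\right)^{2} = \left(\frac{1}{-4} + 2\right)^{2} = \left(- \frac{1}{4} + 2\right)^{2} = \left(\frac{7}{4}\right)^{2} = \frac{49}{16}$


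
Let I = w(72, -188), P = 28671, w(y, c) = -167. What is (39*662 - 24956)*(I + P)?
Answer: 24570448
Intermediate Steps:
I = -167
(39*662 - 24956)*(I + P) = (39*662 - 24956)*(-167 + 28671) = (25818 - 24956)*28504 = 862*28504 = 24570448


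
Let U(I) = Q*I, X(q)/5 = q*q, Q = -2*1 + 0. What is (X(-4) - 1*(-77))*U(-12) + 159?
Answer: 3927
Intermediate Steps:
Q = -2 (Q = -2 + 0 = -2)
X(q) = 5*q**2 (X(q) = 5*(q*q) = 5*q**2)
U(I) = -2*I
(X(-4) - 1*(-77))*U(-12) + 159 = (5*(-4)**2 - 1*(-77))*(-2*(-12)) + 159 = (5*16 + 77)*24 + 159 = (80 + 77)*24 + 159 = 157*24 + 159 = 3768 + 159 = 3927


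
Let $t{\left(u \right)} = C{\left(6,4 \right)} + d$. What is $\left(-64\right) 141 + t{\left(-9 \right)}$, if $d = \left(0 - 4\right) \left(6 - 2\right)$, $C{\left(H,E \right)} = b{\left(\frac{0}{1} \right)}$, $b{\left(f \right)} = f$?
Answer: $-9040$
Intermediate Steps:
$C{\left(H,E \right)} = 0$ ($C{\left(H,E \right)} = \frac{0}{1} = 0 \cdot 1 = 0$)
$d = -16$ ($d = \left(-4\right) 4 = -16$)
$t{\left(u \right)} = -16$ ($t{\left(u \right)} = 0 - 16 = -16$)
$\left(-64\right) 141 + t{\left(-9 \right)} = \left(-64\right) 141 - 16 = -9024 - 16 = -9040$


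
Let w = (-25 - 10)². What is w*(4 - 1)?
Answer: 3675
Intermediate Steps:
w = 1225 (w = (-35)² = 1225)
w*(4 - 1) = 1225*(4 - 1) = 1225*3 = 3675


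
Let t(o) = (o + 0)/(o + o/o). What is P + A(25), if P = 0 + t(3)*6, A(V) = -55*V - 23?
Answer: -2787/2 ≈ -1393.5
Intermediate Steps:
t(o) = o/(1 + o) (t(o) = o/(o + 1) = o/(1 + o))
A(V) = -23 - 55*V
P = 9/2 (P = 0 + (3/(1 + 3))*6 = 0 + (3/4)*6 = 0 + (3*(¼))*6 = 0 + (¾)*6 = 0 + 9/2 = 9/2 ≈ 4.5000)
P + A(25) = 9/2 + (-23 - 55*25) = 9/2 + (-23 - 1375) = 9/2 - 1398 = -2787/2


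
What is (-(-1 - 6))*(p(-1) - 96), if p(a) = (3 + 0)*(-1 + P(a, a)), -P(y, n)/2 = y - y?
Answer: -693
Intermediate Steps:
P(y, n) = 0 (P(y, n) = -2*(y - y) = -2*0 = 0)
p(a) = -3 (p(a) = (3 + 0)*(-1 + 0) = 3*(-1) = -3)
(-(-1 - 6))*(p(-1) - 96) = (-(-1 - 6))*(-3 - 96) = -1*(-7)*(-99) = 7*(-99) = -693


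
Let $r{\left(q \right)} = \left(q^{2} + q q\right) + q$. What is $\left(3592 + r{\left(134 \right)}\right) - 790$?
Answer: $38848$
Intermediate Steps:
$r{\left(q \right)} = q + 2 q^{2}$ ($r{\left(q \right)} = \left(q^{2} + q^{2}\right) + q = 2 q^{2} + q = q + 2 q^{2}$)
$\left(3592 + r{\left(134 \right)}\right) - 790 = \left(3592 + 134 \left(1 + 2 \cdot 134\right)\right) - 790 = \left(3592 + 134 \left(1 + 268\right)\right) - 790 = \left(3592 + 134 \cdot 269\right) - 790 = \left(3592 + 36046\right) - 790 = 39638 - 790 = 38848$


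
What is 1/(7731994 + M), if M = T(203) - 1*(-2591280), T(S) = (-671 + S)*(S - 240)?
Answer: 1/10340590 ≈ 9.6706e-8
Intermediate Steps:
T(S) = (-671 + S)*(-240 + S)
M = 2608596 (M = (161040 + 203**2 - 911*203) - 1*(-2591280) = (161040 + 41209 - 184933) + 2591280 = 17316 + 2591280 = 2608596)
1/(7731994 + M) = 1/(7731994 + 2608596) = 1/10340590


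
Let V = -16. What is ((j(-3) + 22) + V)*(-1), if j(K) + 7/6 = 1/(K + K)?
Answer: -14/3 ≈ -4.6667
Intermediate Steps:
j(K) = -7/6 + 1/(2*K) (j(K) = -7/6 + 1/(K + K) = -7/6 + 1/(2*K))
((j(-3) + 22) + V)*(-1) = (((1/6)*(3 - 7*(-3))/(-3) + 22) - 16)*(-1) = (((1/6)*(-1/3)*(3 + 21) + 22) - 16)*(-1) = (((1/6)*(-1/3)*24 + 22) - 16)*(-1) = ((-4/3 + 22) - 16)*(-1) = (62/3 - 16)*(-1) = (14/3)*(-1) = -14/3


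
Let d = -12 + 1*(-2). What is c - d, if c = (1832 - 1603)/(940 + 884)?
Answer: 25765/1824 ≈ 14.126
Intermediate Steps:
c = 229/1824 ≈ 0.12555
d = -14 (d = -12 - 2 = -14)
c - d = 229/1824 - 1*(-14) = 229/1824 + 14 = 25765/1824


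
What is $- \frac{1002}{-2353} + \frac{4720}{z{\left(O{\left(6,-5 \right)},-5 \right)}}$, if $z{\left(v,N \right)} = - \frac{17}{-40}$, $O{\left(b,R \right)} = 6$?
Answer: $\frac{444263434}{40001} \approx 11106.0$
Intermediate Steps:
$z{\left(v,N \right)} = \frac{17}{40}$ ($z{\left(v,N \right)} = \left(-17\right) \left(- \frac{1}{40}\right) = \frac{17}{40}$)
$- \frac{1002}{-2353} + \frac{4720}{z{\left(O{\left(6,-5 \right)},-5 \right)}} = - \frac{1002}{-2353} + \frac{4720}{\frac{17}{40}} = \left(-1002\right) \left(- \frac{1}{2353}\right) + 4720 \cdot \frac{40}{17} = \frac{1002}{2353} + \frac{188800}{17} = \frac{444263434}{40001}$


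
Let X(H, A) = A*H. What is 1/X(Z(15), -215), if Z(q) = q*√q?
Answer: -√15/48375 ≈ -8.0062e-5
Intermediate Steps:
Z(q) = q^(3/2)
1/X(Z(15), -215) = 1/(-3225*√15) = -√15/48375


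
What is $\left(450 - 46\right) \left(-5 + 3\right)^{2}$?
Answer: $1616$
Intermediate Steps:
$\left(450 - 46\right) \left(-5 + 3\right)^{2} = \left(450 - 46\right) \left(-2\right)^{2} = 404 \cdot 4 = 1616$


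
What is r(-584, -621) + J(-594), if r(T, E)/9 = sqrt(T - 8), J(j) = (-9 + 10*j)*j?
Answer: 3533706 + 36*I*sqrt(37) ≈ 3.5337e+6 + 218.98*I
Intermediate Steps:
J(j) = j*(-9 + 10*j)
r(T, E) = 9*sqrt(-8 + T) (r(T, E) = 9*sqrt(T - 8) = 9*sqrt(-8 + T))
r(-584, -621) + J(-594) = 9*sqrt(-8 - 584) - 594*(-9 + 10*(-594)) = 9*sqrt(-592) - 594*(-9 - 5940) = 9*(4*I*sqrt(37)) - 594*(-5949) = 36*I*sqrt(37) + 3533706 = 3533706 + 36*I*sqrt(37)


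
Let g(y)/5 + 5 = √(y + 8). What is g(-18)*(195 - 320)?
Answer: 3125 - 625*I*√10 ≈ 3125.0 - 1976.4*I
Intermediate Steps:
g(y) = -25 + 5*√(8 + y) (g(y) = -25 + 5*√(y + 8) = -25 + 5*√(8 + y))
g(-18)*(195 - 320) = (-25 + 5*√(8 - 18))*(195 - 320) = (-25 + 5*√(-10))*(-125) = (-25 + 5*(I*√10))*(-125) = (-25 + 5*I*√10)*(-125) = 3125 - 625*I*√10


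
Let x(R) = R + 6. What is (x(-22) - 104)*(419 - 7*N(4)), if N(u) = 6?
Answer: -45240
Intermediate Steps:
x(R) = 6 + R
(x(-22) - 104)*(419 - 7*N(4)) = ((6 - 22) - 104)*(419 - 7*6) = (-16 - 104)*(419 - 42) = -120*377 = -45240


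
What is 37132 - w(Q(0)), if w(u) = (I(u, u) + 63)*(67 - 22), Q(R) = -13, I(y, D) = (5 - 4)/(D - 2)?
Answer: 34300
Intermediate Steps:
I(y, D) = 1/(-2 + D)
w(u) = 2835 + 45/(-2 + u) (w(u) = (1/(-2 + u) + 63)*(67 - 22) = (63 + 1/(-2 + u))*45 = 2835 + 45/(-2 + u))
37132 - w(Q(0)) = 37132 - 45*(-125 + 63*(-13))/(-2 - 13) = 37132 - 45*(-125 - 819)/(-15) = 37132 - 45*(-1)*(-944)/15 = 37132 - 1*2832 = 37132 - 2832 = 34300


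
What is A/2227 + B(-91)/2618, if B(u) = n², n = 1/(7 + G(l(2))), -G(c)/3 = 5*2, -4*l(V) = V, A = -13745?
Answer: -1119750039/181424782 ≈ -6.1720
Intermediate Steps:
l(V) = -V/4
G(c) = -30 (G(c) = -15*2 = -3*10 = -30)
n = -1/23 (n = 1/(7 - 30) = 1/(-23) = -1/23 ≈ -0.043478)
B(u) = 1/529 (B(u) = (-1/23)² = 1/529)
A/2227 + B(-91)/2618 = -13745/2227 + (1/529)/2618 = -13745*1/2227 + (1/529)*(1/2618) = -13745/2227 + 1/1384922 = -1119750039/181424782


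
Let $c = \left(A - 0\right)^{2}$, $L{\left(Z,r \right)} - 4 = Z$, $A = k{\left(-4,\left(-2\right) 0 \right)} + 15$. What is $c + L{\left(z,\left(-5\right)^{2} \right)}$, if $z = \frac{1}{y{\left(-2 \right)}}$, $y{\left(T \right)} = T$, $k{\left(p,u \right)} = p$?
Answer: $\frac{249}{2} \approx 124.5$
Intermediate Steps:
$z = - \frac{1}{2}$ ($z = \frac{1}{-2} = - \frac{1}{2} \approx -0.5$)
$A = 11$ ($A = -4 + 15 = 11$)
$L{\left(Z,r \right)} = 4 + Z$
$c = 121$ ($c = \left(11 - 0\right)^{2} = \left(11 + \left(-12 + 12\right)\right)^{2} = \left(11 + 0\right)^{2} = 11^{2} = 121$)
$c + L{\left(z,\left(-5\right)^{2} \right)} = 121 + \left(4 - \frac{1}{2}\right) = 121 + \frac{7}{2} = \frac{249}{2}$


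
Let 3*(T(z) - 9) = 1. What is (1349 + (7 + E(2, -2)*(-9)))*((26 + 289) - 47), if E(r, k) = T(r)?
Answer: 340896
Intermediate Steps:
T(z) = 28/3 (T(z) = 9 + (⅓)*1 = 9 + ⅓ = 28/3)
E(r, k) = 28/3
(1349 + (7 + E(2, -2)*(-9)))*((26 + 289) - 47) = (1349 + (7 + (28/3)*(-9)))*((26 + 289) - 47) = (1349 + (7 - 84))*(315 - 47) = (1349 - 77)*268 = 1272*268 = 340896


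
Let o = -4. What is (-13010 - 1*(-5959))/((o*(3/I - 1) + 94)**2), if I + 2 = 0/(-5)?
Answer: -7051/10816 ≈ -0.65191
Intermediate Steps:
I = -2 (I = -2 + 0/(-5) = -2 + 0*(-1/5) = -2 + 0 = -2)
(-13010 - 1*(-5959))/((o*(3/I - 1) + 94)**2) = (-13010 - 1*(-5959))/((-4*(3/(-2) - 1) + 94)**2) = (-13010 + 5959)/((-4*(3*(-1/2) - 1) + 94)**2) = -7051/(-4*(-3/2 - 1) + 94)**2 = -7051/(-4*(-5/2) + 94)**2 = -7051/(10 + 94)**2 = -7051/(104**2) = -7051/10816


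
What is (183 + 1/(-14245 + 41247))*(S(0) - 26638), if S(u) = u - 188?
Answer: -66278555571/13501 ≈ -4.9092e+6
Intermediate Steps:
S(u) = -188 + u
(183 + 1/(-14245 + 41247))*(S(0) - 26638) = (183 + 1/(-14245 + 41247))*((-188 + 0) - 26638) = (183 + 1/27002)*(-188 - 26638) = (183 + 1/27002)*(-26826) = (4941367/27002)*(-26826) = -66278555571/13501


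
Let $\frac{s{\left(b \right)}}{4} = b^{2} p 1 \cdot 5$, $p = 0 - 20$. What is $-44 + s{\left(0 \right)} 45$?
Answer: $-44$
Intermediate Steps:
$p = -20$ ($p = 0 - 20 = -20$)
$s{\left(b \right)} = - 400 b^{2}$ ($s{\left(b \right)} = 4 b^{2} \left(-20\right) 1 \cdot 5 = 4 - 20 b^{2} \cdot 5 = 4 \left(- 100 b^{2}\right) = - 400 b^{2}$)
$-44 + s{\left(0 \right)} 45 = -44 + - 400 \cdot 0^{2} \cdot 45 = -44 + \left(-400\right) 0 \cdot 45 = -44 + 0 \cdot 45 = -44 + 0 = -44$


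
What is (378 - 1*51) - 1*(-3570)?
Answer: 3897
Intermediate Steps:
(378 - 1*51) - 1*(-3570) = (378 - 51) + 3570 = 327 + 3570 = 3897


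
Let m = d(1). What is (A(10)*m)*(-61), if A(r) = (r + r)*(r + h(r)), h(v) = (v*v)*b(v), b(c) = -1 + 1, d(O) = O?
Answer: -12200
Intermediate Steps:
b(c) = 0
m = 1
h(v) = 0 (h(v) = (v*v)*0 = v²*0 = 0)
A(r) = 2*r² (A(r) = (r + r)*(r + 0) = (2*r)*r = 2*r²)
(A(10)*m)*(-61) = ((2*10²)*1)*(-61) = ((2*100)*1)*(-61) = (200*1)*(-61) = 200*(-61) = -12200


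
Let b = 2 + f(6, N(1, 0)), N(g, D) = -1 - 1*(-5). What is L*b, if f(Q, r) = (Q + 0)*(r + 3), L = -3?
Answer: -132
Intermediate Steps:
N(g, D) = 4 (N(g, D) = -1 + 5 = 4)
f(Q, r) = Q*(3 + r)
b = 44 (b = 2 + 6*(3 + 4) = 2 + 6*7 = 2 + 42 = 44)
L*b = -3*44 = -132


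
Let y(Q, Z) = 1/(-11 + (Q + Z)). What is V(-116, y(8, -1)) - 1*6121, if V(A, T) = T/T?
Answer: -6120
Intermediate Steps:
y(Q, Z) = 1/(-11 + Q + Z)
V(A, T) = 1
V(-116, y(8, -1)) - 1*6121 = 1 - 1*6121 = 1 - 6121 = -6120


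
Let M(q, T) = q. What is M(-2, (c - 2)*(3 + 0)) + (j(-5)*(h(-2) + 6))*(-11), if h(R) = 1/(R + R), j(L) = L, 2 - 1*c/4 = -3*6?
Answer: 1257/4 ≈ 314.25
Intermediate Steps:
c = 80 (c = 8 - (-12)*6 = 8 - 4*(-18) = 8 + 72 = 80)
h(R) = 1/(2*R)
M(-2, (c - 2)*(3 + 0)) + (j(-5)*(h(-2) + 6))*(-11) = -2 - 5*((1/2)/(-2) + 6)*(-11) = -2 - 5*((1/2)*(-1/2) + 6)*(-11) = -2 - 5*(-1/4 + 6)*(-11) = -2 - 5*23/4*(-11) = -2 - 115/4*(-11) = -2 + 1265/4 = 1257/4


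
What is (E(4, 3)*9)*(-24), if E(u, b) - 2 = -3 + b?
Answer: -432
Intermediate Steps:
E(u, b) = -1 + b (E(u, b) = 2 + (-3 + b) = -1 + b)
(E(4, 3)*9)*(-24) = ((-1 + 3)*9)*(-24) = (2*9)*(-24) = 18*(-24) = -432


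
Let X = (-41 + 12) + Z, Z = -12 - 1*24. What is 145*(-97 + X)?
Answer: -23490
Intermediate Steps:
Z = -36 (Z = -12 - 24 = -36)
X = -65 (X = (-41 + 12) - 36 = -29 - 36 = -65)
145*(-97 + X) = 145*(-97 - 65) = 145*(-162) = -23490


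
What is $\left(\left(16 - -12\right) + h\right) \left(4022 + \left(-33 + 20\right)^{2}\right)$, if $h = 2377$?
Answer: $10079355$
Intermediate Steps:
$\left(\left(16 - -12\right) + h\right) \left(4022 + \left(-33 + 20\right)^{2}\right) = \left(\left(16 - -12\right) + 2377\right) \left(4022 + \left(-33 + 20\right)^{2}\right) = \left(\left(16 + 12\right) + 2377\right) \left(4022 + \left(-13\right)^{2}\right) = \left(28 + 2377\right) \left(4022 + 169\right) = 2405 \cdot 4191 = 10079355$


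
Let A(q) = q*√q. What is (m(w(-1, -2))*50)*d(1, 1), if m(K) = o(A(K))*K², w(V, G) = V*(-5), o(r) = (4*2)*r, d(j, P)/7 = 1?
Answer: 350000*√5 ≈ 7.8262e+5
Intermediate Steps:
d(j, P) = 7 (d(j, P) = 7*1 = 7)
A(q) = q^(3/2)
o(r) = 8*r
w(V, G) = -5*V
m(K) = 8*K^(7/2) (m(K) = (8*K^(3/2))*K² = 8*K^(7/2))
(m(w(-1, -2))*50)*d(1, 1) = ((8*(-5*(-1))^(7/2))*50)*7 = ((8*5^(7/2))*50)*7 = ((8*(125*√5))*50)*7 = ((1000*√5)*50)*7 = (50000*√5)*7 = 350000*√5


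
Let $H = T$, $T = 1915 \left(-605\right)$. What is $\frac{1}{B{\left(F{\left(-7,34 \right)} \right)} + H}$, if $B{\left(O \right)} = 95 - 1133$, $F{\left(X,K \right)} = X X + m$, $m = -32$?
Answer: $- \frac{1}{1159613} \approx -8.6236 \cdot 10^{-7}$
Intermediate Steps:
$T = -1158575$
$H = -1158575$
$F{\left(X,K \right)} = -32 + X^{2}$ ($F{\left(X,K \right)} = X X - 32 = X^{2} - 32 = -32 + X^{2}$)
$B{\left(O \right)} = -1038$
$\frac{1}{B{\left(F{\left(-7,34 \right)} \right)} + H} = \frac{1}{-1038 - 1158575} = \frac{1}{-1159613} = - \frac{1}{1159613}$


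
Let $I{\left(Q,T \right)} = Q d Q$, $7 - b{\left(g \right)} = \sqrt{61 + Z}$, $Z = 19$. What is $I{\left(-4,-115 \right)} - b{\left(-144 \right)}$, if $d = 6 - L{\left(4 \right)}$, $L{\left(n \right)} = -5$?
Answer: $169 + 4 \sqrt{5} \approx 177.94$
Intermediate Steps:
$b{\left(g \right)} = 7 - 4 \sqrt{5}$ ($b{\left(g \right)} = 7 - \sqrt{61 + 19} = 7 - \sqrt{80} = 7 - 4 \sqrt{5}$)
$d = 11$ ($d = 6 - -5 = 6 + 5 = 11$)
$I{\left(Q,T \right)} = 11 Q^{2}$ ($I{\left(Q,T \right)} = Q 11 Q = 11 Q Q = 11 Q^{2}$)
$I{\left(-4,-115 \right)} - b{\left(-144 \right)} = 11 \left(-4\right)^{2} - \left(7 - 4 \sqrt{5}\right) = 11 \cdot 16 - \left(7 - 4 \sqrt{5}\right) = 176 - \left(7 - 4 \sqrt{5}\right) = 169 + 4 \sqrt{5}$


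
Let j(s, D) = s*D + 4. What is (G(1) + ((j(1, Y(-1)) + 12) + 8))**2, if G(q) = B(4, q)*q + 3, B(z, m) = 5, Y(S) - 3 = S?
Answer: 1156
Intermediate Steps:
Y(S) = 3 + S
j(s, D) = 4 + D*s (j(s, D) = D*s + 4 = 4 + D*s)
G(q) = 3 + 5*q (G(q) = 5*q + 3 = 3 + 5*q)
(G(1) + ((j(1, Y(-1)) + 12) + 8))**2 = ((3 + 5*1) + (((4 + (3 - 1)*1) + 12) + 8))**2 = ((3 + 5) + (((4 + 2*1) + 12) + 8))**2 = (8 + (((4 + 2) + 12) + 8))**2 = (8 + ((6 + 12) + 8))**2 = (8 + (18 + 8))**2 = (8 + 26)**2 = 34**2 = 1156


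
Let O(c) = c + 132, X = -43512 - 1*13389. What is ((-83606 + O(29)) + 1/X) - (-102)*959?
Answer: 817838072/56901 ≈ 14373.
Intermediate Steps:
X = -56901 (X = -43512 - 13389 = -56901)
O(c) = 132 + c
((-83606 + O(29)) + 1/X) - (-102)*959 = ((-83606 + (132 + 29)) + 1/(-56901)) - (-102)*959 = ((-83606 + 161) - 1/56901) - 1*(-97818) = (-83445 - 1/56901) + 97818 = -4748103946/56901 + 97818 = 817838072/56901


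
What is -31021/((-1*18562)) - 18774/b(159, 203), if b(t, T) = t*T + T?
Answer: 23538539/21531920 ≈ 1.0932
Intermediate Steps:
b(t, T) = T + T*t (b(t, T) = T*t + T = T + T*t)
-31021/((-1*18562)) - 18774/b(159, 203) = -31021/((-1*18562)) - 18774*1/(203*(1 + 159)) = -31021/(-18562) - 18774/(203*160) = -31021*(-1/18562) - 18774/32480 = 31021/18562 - 18774*1/32480 = 31021/18562 - 1341/2320 = 23538539/21531920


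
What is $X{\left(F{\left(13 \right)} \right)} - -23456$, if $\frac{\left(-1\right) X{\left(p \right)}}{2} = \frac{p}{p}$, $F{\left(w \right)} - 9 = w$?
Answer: $23454$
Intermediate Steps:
$F{\left(w \right)} = 9 + w$
$X{\left(p \right)} = -2$ ($X{\left(p \right)} = - 2 \frac{p}{p} = \left(-2\right) 1 = -2$)
$X{\left(F{\left(13 \right)} \right)} - -23456 = -2 - -23456 = -2 + 23456 = 23454$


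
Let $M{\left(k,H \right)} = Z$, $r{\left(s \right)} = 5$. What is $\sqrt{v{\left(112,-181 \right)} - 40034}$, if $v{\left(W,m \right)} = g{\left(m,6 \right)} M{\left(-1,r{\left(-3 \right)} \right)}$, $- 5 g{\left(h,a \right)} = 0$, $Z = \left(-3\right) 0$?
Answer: $i \sqrt{40034} \approx 200.08 i$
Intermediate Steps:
$Z = 0$
$M{\left(k,H \right)} = 0$
$g{\left(h,a \right)} = 0$ ($g{\left(h,a \right)} = \left(- \frac{1}{5}\right) 0 = 0$)
$v{\left(W,m \right)} = 0$ ($v{\left(W,m \right)} = 0 \cdot 0 = 0$)
$\sqrt{v{\left(112,-181 \right)} - 40034} = \sqrt{0 - 40034} = \sqrt{-40034} = i \sqrt{40034}$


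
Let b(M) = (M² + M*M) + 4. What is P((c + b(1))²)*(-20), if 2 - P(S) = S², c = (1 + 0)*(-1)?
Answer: 12460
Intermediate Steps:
b(M) = 4 + 2*M² (b(M) = (M² + M²) + 4 = 2*M² + 4 = 4 + 2*M²)
c = -1 (c = 1*(-1) = -1)
P(S) = 2 - S²
P((c + b(1))²)*(-20) = (2 - ((-1 + (4 + 2*1²))²)²)*(-20) = (2 - ((-1 + (4 + 2*1))²)²)*(-20) = (2 - ((-1 + (4 + 2))²)²)*(-20) = (2 - ((-1 + 6)²)²)*(-20) = (2 - (5²)²)*(-20) = (2 - 1*25²)*(-20) = (2 - 1*625)*(-20) = (2 - 625)*(-20) = -623*(-20) = 12460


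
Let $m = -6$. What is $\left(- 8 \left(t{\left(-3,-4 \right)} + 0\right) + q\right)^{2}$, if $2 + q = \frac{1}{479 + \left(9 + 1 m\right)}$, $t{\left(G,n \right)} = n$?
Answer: $\frac{209120521}{232324} \approx 900.12$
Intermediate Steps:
$q = - \frac{963}{482}$ ($q = -2 + \frac{1}{479 + \left(9 + 1 \left(-6\right)\right)} = -2 + \frac{1}{479 + \left(9 - 6\right)} = -2 + \frac{1}{479 + 3} = -2 + \frac{1}{482} = - \frac{963}{482} \approx -1.9979$)
$\left(- 8 \left(t{\left(-3,-4 \right)} + 0\right) + q\right)^{2} = \left(- 8 \left(-4 + 0\right) - \frac{963}{482}\right)^{2} = \left(\left(-8\right) \left(-4\right) - \frac{963}{482}\right)^{2} = \left(32 - \frac{963}{482}\right)^{2} = \left(\frac{14461}{482}\right)^{2} = \frac{209120521}{232324}$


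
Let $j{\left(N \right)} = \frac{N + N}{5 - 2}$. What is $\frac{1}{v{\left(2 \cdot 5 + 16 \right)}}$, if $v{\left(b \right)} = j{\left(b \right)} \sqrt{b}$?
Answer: $\frac{3 \sqrt{26}}{1352} \approx 0.011314$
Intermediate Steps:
$j{\left(N \right)} = \frac{2 N}{3}$
$v{\left(b \right)} = \frac{2 b^{\frac{3}{2}}}{3}$ ($v{\left(b \right)} = \frac{2 b}{3} \sqrt{b} = \frac{2 b^{\frac{3}{2}}}{3}$)
$\frac{1}{v{\left(2 \cdot 5 + 16 \right)}} = \frac{1}{\frac{2}{3} \left(2 \cdot 5 + 16\right)^{\frac{3}{2}}} = \frac{1}{\frac{2}{3} \left(10 + 16\right)^{\frac{3}{2}}} = \frac{1}{\frac{2}{3} \cdot 26^{\frac{3}{2}}} = \frac{1}{\frac{2}{3} \cdot 26 \sqrt{26}} = \frac{1}{\frac{52}{3} \sqrt{26}} = \frac{3 \sqrt{26}}{1352}$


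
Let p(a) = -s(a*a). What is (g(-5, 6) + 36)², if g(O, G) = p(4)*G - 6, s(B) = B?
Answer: 4356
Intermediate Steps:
p(a) = -a² (p(a) = -a*a = -a²)
g(O, G) = -6 - 16*G (g(O, G) = (-1*4²)*G - 6 = (-1*16)*G - 6 = -16*G - 6 = -6 - 16*G)
(g(-5, 6) + 36)² = ((-6 - 16*6) + 36)² = ((-6 - 96) + 36)² = (-102 + 36)² = (-66)² = 4356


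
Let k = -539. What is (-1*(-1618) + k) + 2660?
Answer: 3739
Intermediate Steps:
(-1*(-1618) + k) + 2660 = (-1*(-1618) - 539) + 2660 = (1618 - 539) + 2660 = 1079 + 2660 = 3739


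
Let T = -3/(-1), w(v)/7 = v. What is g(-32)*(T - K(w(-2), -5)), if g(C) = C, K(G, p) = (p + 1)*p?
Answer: 544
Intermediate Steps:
w(v) = 7*v
K(G, p) = p*(1 + p) (K(G, p) = (1 + p)*p = p*(1 + p))
T = 3 (T = -3*(-1) = 3)
g(-32)*(T - K(w(-2), -5)) = -32*(3 - (-5)*(1 - 5)) = -32*(3 - (-5)*(-4)) = -32*(3 - 1*20) = -32*(3 - 20) = -32*(-17) = 544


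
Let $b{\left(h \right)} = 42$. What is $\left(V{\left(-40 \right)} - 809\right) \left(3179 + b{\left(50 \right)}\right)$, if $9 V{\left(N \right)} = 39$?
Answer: $- \frac{7775494}{3} \approx -2.5918 \cdot 10^{6}$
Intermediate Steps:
$V{\left(N \right)} = \frac{13}{3}$ ($V{\left(N \right)} = \frac{1}{9} \cdot 39 = \frac{13}{3}$)
$\left(V{\left(-40 \right)} - 809\right) \left(3179 + b{\left(50 \right)}\right) = \left(\frac{13}{3} - 809\right) \left(3179 + 42\right) = \left(- \frac{2414}{3}\right) 3221 = - \frac{7775494}{3}$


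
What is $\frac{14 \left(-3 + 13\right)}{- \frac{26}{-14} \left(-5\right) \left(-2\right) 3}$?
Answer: $\frac{98}{39} \approx 2.5128$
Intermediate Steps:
$\frac{14 \left(-3 + 13\right)}{- \frac{26}{-14} \left(-5\right) \left(-2\right) 3} = \frac{14 \cdot 10}{\left(-26\right) \left(- \frac{1}{14}\right) 10 \cdot 3} = \frac{140}{\frac{13}{7} \cdot 30} = \frac{140}{\frac{390}{7}} = 140 \cdot \frac{7}{390} = \frac{98}{39}$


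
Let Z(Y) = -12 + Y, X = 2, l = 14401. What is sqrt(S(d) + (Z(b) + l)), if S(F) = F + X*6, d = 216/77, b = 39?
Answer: 4*sqrt(5351962)/77 ≈ 120.18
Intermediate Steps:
d = 216/77 (d = 216*(1/77) = 216/77 ≈ 2.8052)
S(F) = 12 + F (S(F) = F + 2*6 = F + 12 = 12 + F)
sqrt(S(d) + (Z(b) + l)) = sqrt((12 + 216/77) + ((-12 + 39) + 14401)) = sqrt(1140/77 + (27 + 14401)) = sqrt(1140/77 + 14428) = sqrt(1112096/77) = 4*sqrt(5351962)/77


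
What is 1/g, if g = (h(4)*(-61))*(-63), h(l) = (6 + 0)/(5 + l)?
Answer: 1/2562 ≈ 0.00039032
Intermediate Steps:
h(l) = 6/(5 + l)
g = 2562 (g = ((6/(5 + 4))*(-61))*(-63) = ((6/9)*(-61))*(-63) = ((6*(⅑))*(-61))*(-63) = ((⅔)*(-61))*(-63) = -122/3*(-63) = 2562)
1/g = 1/2562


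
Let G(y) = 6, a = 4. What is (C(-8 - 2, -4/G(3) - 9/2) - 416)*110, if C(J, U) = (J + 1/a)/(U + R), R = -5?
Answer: -2784925/61 ≈ -45655.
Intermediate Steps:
C(J, U) = (1/4 + J)/(-5 + U) (C(J, U) = (J + 1/4)/(U - 5) = (J + 1/4)/(-5 + U) = (1/4 + J)/(-5 + U))
(C(-8 - 2, -4/G(3) - 9/2) - 416)*110 = ((1/4 + (-8 - 2))/(-5 + (-4/6 - 9/2)) - 416)*110 = ((1/4 - 10)/(-5 + (-4*1/6 - 9*1/2)) - 416)*110 = (-39/4/(-5 + (-2/3 - 9/2)) - 416)*110 = (-39/4/(-5 - 31/6) - 416)*110 = (-39/4/(-61/6) - 416)*110 = (-6/61*(-39/4) - 416)*110 = (117/122 - 416)*110 = -50635/122*110 = -2784925/61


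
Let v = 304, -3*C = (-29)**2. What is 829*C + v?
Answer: -696277/3 ≈ -2.3209e+5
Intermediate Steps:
C = -841/3 (C = -1/3*(-29)**2 = -1/3*841 = -841/3 ≈ -280.33)
829*C + v = 829*(-841/3) + 304 = -697189/3 + 304 = -696277/3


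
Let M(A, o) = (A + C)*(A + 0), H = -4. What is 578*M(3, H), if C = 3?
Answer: 10404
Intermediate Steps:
M(A, o) = A*(3 + A) (M(A, o) = (A + 3)*(A + 0) = (3 + A)*A = A*(3 + A))
578*M(3, H) = 578*(3*(3 + 3)) = 578*(3*6) = 578*18 = 10404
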